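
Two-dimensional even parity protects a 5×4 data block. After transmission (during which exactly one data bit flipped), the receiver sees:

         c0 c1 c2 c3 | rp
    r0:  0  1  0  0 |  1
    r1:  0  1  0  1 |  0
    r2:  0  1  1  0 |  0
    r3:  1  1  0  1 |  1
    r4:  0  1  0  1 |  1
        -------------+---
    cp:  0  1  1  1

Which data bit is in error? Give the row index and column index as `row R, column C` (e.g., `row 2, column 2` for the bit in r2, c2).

Recompute each row's even parity and compare to rp:
  r0: data parity 1, sent rp 1 → ok
  r1: data parity 0, sent rp 0 → ok
  r2: data parity 0, sent rp 0 → ok
  r3: data parity 1, sent rp 1 → ok
  r4: data parity 0, sent rp 1 → mismatch
Recompute each column's even parity and compare to cp:
  c0: data parity 1, sent cp 0 → mismatch
  c1: data parity 1, sent cp 1 → ok
  c2: data parity 1, sent cp 1 → ok
  c3: data parity 1, sent cp 1 → ok
Exactly one row (r4) and one column (c0) fail → the flipped bit is at their intersection.

row 4, column 0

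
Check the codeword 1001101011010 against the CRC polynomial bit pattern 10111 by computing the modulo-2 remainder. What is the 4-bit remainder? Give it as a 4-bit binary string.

Modulo-2 division of 1001101011010 by 10111:
  pos 0: 10011 XOR 10111 = 00100
  pos 2: 10001 XOR 10111 = 00110
  pos 4: 11001 XOR 10111 = 01110
  pos 5: 11101 XOR 10111 = 01010
  pos 6: 10100 XOR 10111 = 00011
Remainder = 1110 (nonzero — an error is detected).

1110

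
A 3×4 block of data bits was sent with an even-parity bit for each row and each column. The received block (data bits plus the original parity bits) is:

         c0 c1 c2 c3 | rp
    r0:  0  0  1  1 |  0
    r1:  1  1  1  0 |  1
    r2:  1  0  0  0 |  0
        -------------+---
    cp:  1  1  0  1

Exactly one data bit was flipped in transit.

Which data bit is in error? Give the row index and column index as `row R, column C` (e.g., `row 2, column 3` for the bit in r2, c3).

row 2, column 0

Recompute each row's even parity and compare to rp:
  r0: data parity 0, sent rp 0 → ok
  r1: data parity 1, sent rp 1 → ok
  r2: data parity 1, sent rp 0 → mismatch
Recompute each column's even parity and compare to cp:
  c0: data parity 0, sent cp 1 → mismatch
  c1: data parity 1, sent cp 1 → ok
  c2: data parity 0, sent cp 0 → ok
  c3: data parity 1, sent cp 1 → ok
Exactly one row (r2) and one column (c0) fail → the flipped bit is at their intersection.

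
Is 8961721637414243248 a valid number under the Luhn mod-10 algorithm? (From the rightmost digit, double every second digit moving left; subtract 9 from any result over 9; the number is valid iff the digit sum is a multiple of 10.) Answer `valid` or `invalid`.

valid

From the right, keep odd positions and double even positions (subtract 9 from any doubled value over 9):
  doubled (positions 2,4,...): 8 6 4 2 5 3 4 2 9 → sum 43
  kept (positions 1,3,...): 8 2 4 4 4 3 1 7 6 8 → sum 47
Total = 90.
90 mod 10 = 0, so the number is valid.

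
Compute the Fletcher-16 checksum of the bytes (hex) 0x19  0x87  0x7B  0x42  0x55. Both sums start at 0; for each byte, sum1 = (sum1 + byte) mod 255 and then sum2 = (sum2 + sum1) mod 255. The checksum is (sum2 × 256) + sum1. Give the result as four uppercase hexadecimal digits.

Running sums (mod 255):
  after byte 0 (0x19): sum1=25, sum2=25
  after byte 1 (0x87): sum1=160, sum2=185
  after byte 2 (0x7B): sum1=28, sum2=213
  after byte 3 (0x42): sum1=94, sum2=52
  after byte 4 (0x55): sum1=179, sum2=231
Checksum = sum2·256 + sum1 = 231·256 + 179 = 59315 = 0xE7B3.

E7B3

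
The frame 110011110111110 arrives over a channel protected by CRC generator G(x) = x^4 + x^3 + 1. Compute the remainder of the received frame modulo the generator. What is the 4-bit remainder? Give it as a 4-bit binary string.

0000

Modulo-2 division of 110011110111110 by 11001:
  pos 0: 11001 XOR 11001 = 00000
  pos 5: 11101 XOR 11001 = 00100
  pos 7: 10011 XOR 11001 = 01010
  pos 8: 10101 XOR 11001 = 01100
  pos 9: 11001 XOR 11001 = 00000
Remainder = 0000 (zero — the frame passes the CRC check).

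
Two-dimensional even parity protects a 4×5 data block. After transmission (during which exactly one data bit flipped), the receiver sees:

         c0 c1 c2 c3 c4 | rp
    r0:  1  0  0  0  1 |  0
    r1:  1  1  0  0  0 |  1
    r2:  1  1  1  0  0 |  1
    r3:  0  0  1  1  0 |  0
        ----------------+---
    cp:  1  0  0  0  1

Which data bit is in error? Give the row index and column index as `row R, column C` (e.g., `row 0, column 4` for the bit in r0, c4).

Recompute each row's even parity and compare to rp:
  r0: data parity 0, sent rp 0 → ok
  r1: data parity 0, sent rp 1 → mismatch
  r2: data parity 1, sent rp 1 → ok
  r3: data parity 0, sent rp 0 → ok
Recompute each column's even parity and compare to cp:
  c0: data parity 1, sent cp 1 → ok
  c1: data parity 0, sent cp 0 → ok
  c2: data parity 0, sent cp 0 → ok
  c3: data parity 1, sent cp 0 → mismatch
  c4: data parity 1, sent cp 1 → ok
Exactly one row (r1) and one column (c3) fail → the flipped bit is at their intersection.

row 1, column 3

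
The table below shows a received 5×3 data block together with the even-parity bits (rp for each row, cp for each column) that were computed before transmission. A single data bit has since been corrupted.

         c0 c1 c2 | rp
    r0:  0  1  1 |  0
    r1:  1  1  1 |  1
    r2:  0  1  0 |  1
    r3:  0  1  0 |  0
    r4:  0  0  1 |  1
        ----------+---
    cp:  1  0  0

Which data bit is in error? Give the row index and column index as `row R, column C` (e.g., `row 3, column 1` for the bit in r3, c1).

row 3, column 2

Recompute each row's even parity and compare to rp:
  r0: data parity 0, sent rp 0 → ok
  r1: data parity 1, sent rp 1 → ok
  r2: data parity 1, sent rp 1 → ok
  r3: data parity 1, sent rp 0 → mismatch
  r4: data parity 1, sent rp 1 → ok
Recompute each column's even parity and compare to cp:
  c0: data parity 1, sent cp 1 → ok
  c1: data parity 0, sent cp 0 → ok
  c2: data parity 1, sent cp 0 → mismatch
Exactly one row (r3) and one column (c2) fail → the flipped bit is at their intersection.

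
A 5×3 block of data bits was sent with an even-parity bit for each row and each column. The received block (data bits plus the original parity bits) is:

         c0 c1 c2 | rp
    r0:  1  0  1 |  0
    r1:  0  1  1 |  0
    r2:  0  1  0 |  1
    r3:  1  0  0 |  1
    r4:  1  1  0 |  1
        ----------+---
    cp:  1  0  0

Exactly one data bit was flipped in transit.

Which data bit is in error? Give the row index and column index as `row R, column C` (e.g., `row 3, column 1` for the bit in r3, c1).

row 4, column 1

Recompute each row's even parity and compare to rp:
  r0: data parity 0, sent rp 0 → ok
  r1: data parity 0, sent rp 0 → ok
  r2: data parity 1, sent rp 1 → ok
  r3: data parity 1, sent rp 1 → ok
  r4: data parity 0, sent rp 1 → mismatch
Recompute each column's even parity and compare to cp:
  c0: data parity 1, sent cp 1 → ok
  c1: data parity 1, sent cp 0 → mismatch
  c2: data parity 0, sent cp 0 → ok
Exactly one row (r4) and one column (c1) fail → the flipped bit is at their intersection.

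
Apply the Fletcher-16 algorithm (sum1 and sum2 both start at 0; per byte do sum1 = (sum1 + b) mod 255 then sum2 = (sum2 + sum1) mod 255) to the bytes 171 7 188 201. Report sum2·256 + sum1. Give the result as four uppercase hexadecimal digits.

Running sums (mod 255):
  after byte 0 (171): sum1=171, sum2=171
  after byte 1 (7): sum1=178, sum2=94
  after byte 2 (188): sum1=111, sum2=205
  after byte 3 (201): sum1=57, sum2=7
Checksum = sum2·256 + sum1 = 7·256 + 57 = 1849 = 0x0739.

0739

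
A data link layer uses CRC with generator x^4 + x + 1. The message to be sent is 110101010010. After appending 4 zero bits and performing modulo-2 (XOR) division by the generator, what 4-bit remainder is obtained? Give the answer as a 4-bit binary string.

Append 4 zeros: 1101010100100000. Divide by 10011 (XOR where the leading bit is 1):
  pos 0: 11010 XOR 10011 = 01001
  pos 1: 10011 XOR 10011 = 00000
  pos 7: 10010 XOR 10011 = 00001
  pos 11: 10000 XOR 10011 = 00011
Remainder (last 4 bits) = 0011. This is the CRC / FCS.

0011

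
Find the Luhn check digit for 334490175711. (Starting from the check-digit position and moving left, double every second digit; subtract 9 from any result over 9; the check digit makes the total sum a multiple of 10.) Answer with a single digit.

Partial digits right→left: 1 1 7 5 7 1 0 9 4 4 3 3
Double every second digit counting from the check-digit position (so the 1st, 3rd, 5th, ... of the partial from the right).
  doubled (with −9 where >9): 2 5 5 0 8 6 → sum 26
  kept as-is: 1 5 1 9 4 3 → sum 23
Total = 26 + 23 = 49.
Check digit = (10 − (49 mod 10)) mod 10 = 1.

1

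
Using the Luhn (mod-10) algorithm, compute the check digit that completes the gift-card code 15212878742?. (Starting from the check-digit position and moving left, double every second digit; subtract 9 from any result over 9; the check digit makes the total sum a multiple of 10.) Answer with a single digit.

Partial digits right→left: 2 4 7 8 7 8 2 1 2 5 1
Double every second digit counting from the check-digit position (so the 1st, 3rd, 5th, ... of the partial from the right).
  doubled (with −9 where >9): 4 5 5 4 4 2 → sum 24
  kept as-is: 4 8 8 1 5 → sum 26
Total = 24 + 26 = 50.
Check digit = (10 − (50 mod 10)) mod 10 = 0.

0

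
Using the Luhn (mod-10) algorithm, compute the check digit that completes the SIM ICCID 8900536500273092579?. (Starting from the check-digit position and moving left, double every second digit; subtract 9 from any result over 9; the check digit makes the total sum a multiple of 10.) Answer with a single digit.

7

Partial digits right→left: 9 7 5 2 9 0 3 7 2 0 0 5 6 3 5 0 0 9 8
Double every second digit counting from the check-digit position (so the 1st, 3rd, 5th, ... of the partial from the right).
  doubled (with −9 where >9): 9 1 9 6 4 0 3 1 0 7 → sum 40
  kept as-is: 7 2 0 7 0 5 3 0 9 → sum 33
Total = 40 + 33 = 73.
Check digit = (10 − (73 mod 10)) mod 10 = 7.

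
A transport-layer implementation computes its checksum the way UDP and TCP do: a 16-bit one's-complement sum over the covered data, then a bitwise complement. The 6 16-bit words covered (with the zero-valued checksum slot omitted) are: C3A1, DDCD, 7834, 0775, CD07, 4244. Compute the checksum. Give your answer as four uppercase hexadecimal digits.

CF9A

One's-complement addition (fold any carry out of bit 15 back into bit 0):
  0xC3A1 + 0xDDCD = 0x1A16E → wrap carry → 0xA16F
  0xA16F + 0x7834 = 0x119A3 → wrap carry → 0x19A4
  0x19A4 + 0x0775 = 0x02119
  0x2119 + 0xCD07 = 0x0EE20
  0xEE20 + 0x4244 = 0x13064 → wrap carry → 0x3065
One's-complement sum = 0x3065.
Checksum = ~0x3065 & 0xFFFF = 0xCF9A.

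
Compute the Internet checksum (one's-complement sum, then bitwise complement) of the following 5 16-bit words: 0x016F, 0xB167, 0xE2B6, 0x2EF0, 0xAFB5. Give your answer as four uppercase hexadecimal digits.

One's-complement addition (fold any carry out of bit 15 back into bit 0):
  0x016F + 0xB167 = 0x0B2D6
  0xB2D6 + 0xE2B6 = 0x1958C → wrap carry → 0x958D
  0x958D + 0x2EF0 = 0x0C47D
  0xC47D + 0xAFB5 = 0x17432 → wrap carry → 0x7433
One's-complement sum = 0x7433.
Checksum = ~0x7433 & 0xFFFF = 0x8BCC.

8BCC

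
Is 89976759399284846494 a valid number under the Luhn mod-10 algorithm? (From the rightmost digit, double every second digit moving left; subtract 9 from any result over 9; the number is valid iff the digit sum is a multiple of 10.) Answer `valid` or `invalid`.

From the right, keep odd positions and double even positions (subtract 9 from any doubled value over 9):
  doubled (positions 2,4,...): 9 3 7 7 9 6 1 3 9 7 → sum 61
  kept (positions 1,3,...): 4 4 4 4 2 9 9 7 7 9 → sum 59
Total = 120.
120 mod 10 = 0, so the number is valid.

valid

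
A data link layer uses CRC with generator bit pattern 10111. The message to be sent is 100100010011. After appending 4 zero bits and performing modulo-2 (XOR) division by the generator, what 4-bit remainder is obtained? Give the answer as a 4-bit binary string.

Append 4 zeros: 1001000100110000. Divide by 10111 (XOR where the leading bit is 1):
  pos 0: 10010 XOR 10111 = 00101
  pos 2: 10100 XOR 10111 = 00011
  pos 5: 11100 XOR 10111 = 01011
  pos 6: 10111 XOR 10111 = 00000
  pos 11: 10000 XOR 10111 = 00111
Remainder (last 4 bits) = 0111. This is the CRC / FCS.

0111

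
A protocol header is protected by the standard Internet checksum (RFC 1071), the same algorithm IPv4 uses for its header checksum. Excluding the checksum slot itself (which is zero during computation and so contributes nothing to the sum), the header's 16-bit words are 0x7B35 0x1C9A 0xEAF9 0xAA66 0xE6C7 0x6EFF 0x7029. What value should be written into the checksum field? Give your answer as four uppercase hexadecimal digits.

0CDF

One's-complement addition (fold any carry out of bit 15 back into bit 0):
  0x7B35 + 0x1C9A = 0x097CF
  0x97CF + 0xEAF9 = 0x182C8 → wrap carry → 0x82C9
  0x82C9 + 0xAA66 = 0x12D2F → wrap carry → 0x2D30
  0x2D30 + 0xE6C7 = 0x113F7 → wrap carry → 0x13F8
  0x13F8 + 0x6EFF = 0x082F7
  0x82F7 + 0x7029 = 0x0F320
One's-complement sum = 0xF320.
Checksum = ~0xF320 & 0xFFFF = 0x0CDF.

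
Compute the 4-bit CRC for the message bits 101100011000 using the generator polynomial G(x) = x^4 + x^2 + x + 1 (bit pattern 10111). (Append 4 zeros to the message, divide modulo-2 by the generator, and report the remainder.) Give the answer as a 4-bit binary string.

Append 4 zeros: 1011000110000000. Divide by 10111 (XOR where the leading bit is 1):
  pos 0: 10110 XOR 10111 = 00001
  pos 4: 10011 XOR 10111 = 00100
  pos 6: 10000 XOR 10111 = 00111
  pos 8: 11100 XOR 10111 = 01011
  pos 9: 10110 XOR 10111 = 00001
Remainder (last 4 bits) = 0100. This is the CRC / FCS.

0100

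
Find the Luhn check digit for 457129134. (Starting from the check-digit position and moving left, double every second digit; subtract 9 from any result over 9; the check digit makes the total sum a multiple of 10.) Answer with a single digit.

Partial digits right→left: 4 3 1 9 2 1 7 5 4
Double every second digit counting from the check-digit position (so the 1st, 3rd, 5th, ... of the partial from the right).
  doubled (with −9 where >9): 8 2 4 5 8 → sum 27
  kept as-is: 3 9 1 5 → sum 18
Total = 27 + 18 = 45.
Check digit = (10 − (45 mod 10)) mod 10 = 5.

5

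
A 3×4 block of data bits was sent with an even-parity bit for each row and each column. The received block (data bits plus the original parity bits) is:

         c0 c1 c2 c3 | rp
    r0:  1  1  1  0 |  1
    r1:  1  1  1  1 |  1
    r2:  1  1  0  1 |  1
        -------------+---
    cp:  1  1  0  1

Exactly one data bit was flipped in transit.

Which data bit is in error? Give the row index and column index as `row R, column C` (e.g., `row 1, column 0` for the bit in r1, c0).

row 1, column 3

Recompute each row's even parity and compare to rp:
  r0: data parity 1, sent rp 1 → ok
  r1: data parity 0, sent rp 1 → mismatch
  r2: data parity 1, sent rp 1 → ok
Recompute each column's even parity and compare to cp:
  c0: data parity 1, sent cp 1 → ok
  c1: data parity 1, sent cp 1 → ok
  c2: data parity 0, sent cp 0 → ok
  c3: data parity 0, sent cp 1 → mismatch
Exactly one row (r1) and one column (c3) fail → the flipped bit is at their intersection.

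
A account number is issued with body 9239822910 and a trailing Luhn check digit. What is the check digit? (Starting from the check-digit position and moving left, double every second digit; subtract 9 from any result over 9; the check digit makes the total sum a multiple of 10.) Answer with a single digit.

Partial digits right→left: 0 1 9 2 2 8 9 3 2 9
Double every second digit counting from the check-digit position (so the 1st, 3rd, 5th, ... of the partial from the right).
  doubled (with −9 where >9): 0 9 4 9 4 → sum 26
  kept as-is: 1 2 8 3 9 → sum 23
Total = 26 + 23 = 49.
Check digit = (10 − (49 mod 10)) mod 10 = 1.

1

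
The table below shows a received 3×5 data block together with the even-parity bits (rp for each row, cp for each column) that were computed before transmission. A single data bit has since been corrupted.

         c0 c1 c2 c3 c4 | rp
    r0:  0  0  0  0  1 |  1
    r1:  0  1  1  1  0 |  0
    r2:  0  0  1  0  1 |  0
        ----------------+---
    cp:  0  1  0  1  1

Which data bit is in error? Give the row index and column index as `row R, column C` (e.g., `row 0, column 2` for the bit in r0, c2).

Recompute each row's even parity and compare to rp:
  r0: data parity 1, sent rp 1 → ok
  r1: data parity 1, sent rp 0 → mismatch
  r2: data parity 0, sent rp 0 → ok
Recompute each column's even parity and compare to cp:
  c0: data parity 0, sent cp 0 → ok
  c1: data parity 1, sent cp 1 → ok
  c2: data parity 0, sent cp 0 → ok
  c3: data parity 1, sent cp 1 → ok
  c4: data parity 0, sent cp 1 → mismatch
Exactly one row (r1) and one column (c4) fail → the flipped bit is at their intersection.

row 1, column 4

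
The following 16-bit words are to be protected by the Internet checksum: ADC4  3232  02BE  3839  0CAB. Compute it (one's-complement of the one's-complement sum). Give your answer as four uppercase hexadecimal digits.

One's-complement addition (fold any carry out of bit 15 back into bit 0):
  0xADC4 + 0x3232 = 0x0DFF6
  0xDFF6 + 0x02BE = 0x0E2B4
  0xE2B4 + 0x3839 = 0x11AED → wrap carry → 0x1AEE
  0x1AEE + 0x0CAB = 0x02799
One's-complement sum = 0x2799.
Checksum = ~0x2799 & 0xFFFF = 0xD866.

D866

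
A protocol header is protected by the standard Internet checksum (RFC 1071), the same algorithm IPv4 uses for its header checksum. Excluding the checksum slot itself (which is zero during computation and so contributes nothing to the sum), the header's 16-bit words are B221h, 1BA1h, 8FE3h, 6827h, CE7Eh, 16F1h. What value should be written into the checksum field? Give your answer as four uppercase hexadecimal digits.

54C2

One's-complement addition (fold any carry out of bit 15 back into bit 0):
  0xB221 + 0x1BA1 = 0x0CDC2
  0xCDC2 + 0x8FE3 = 0x15DA5 → wrap carry → 0x5DA6
  0x5DA6 + 0x6827 = 0x0C5CD
  0xC5CD + 0xCE7E = 0x1944B → wrap carry → 0x944C
  0x944C + 0x16F1 = 0x0AB3D
One's-complement sum = 0xAB3D.
Checksum = ~0xAB3D & 0xFFFF = 0x54C2.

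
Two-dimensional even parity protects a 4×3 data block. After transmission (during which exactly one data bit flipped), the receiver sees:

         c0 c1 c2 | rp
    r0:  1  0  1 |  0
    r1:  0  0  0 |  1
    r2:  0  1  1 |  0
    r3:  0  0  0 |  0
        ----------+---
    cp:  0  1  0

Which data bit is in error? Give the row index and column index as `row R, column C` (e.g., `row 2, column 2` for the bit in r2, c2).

row 1, column 0

Recompute each row's even parity and compare to rp:
  r0: data parity 0, sent rp 0 → ok
  r1: data parity 0, sent rp 1 → mismatch
  r2: data parity 0, sent rp 0 → ok
  r3: data parity 0, sent rp 0 → ok
Recompute each column's even parity and compare to cp:
  c0: data parity 1, sent cp 0 → mismatch
  c1: data parity 1, sent cp 1 → ok
  c2: data parity 0, sent cp 0 → ok
Exactly one row (r1) and one column (c0) fail → the flipped bit is at their intersection.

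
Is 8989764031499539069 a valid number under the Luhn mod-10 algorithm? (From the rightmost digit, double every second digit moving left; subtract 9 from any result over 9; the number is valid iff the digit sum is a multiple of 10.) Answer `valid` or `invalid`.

valid

From the right, keep odd positions and double even positions (subtract 9 from any doubled value over 9):
  doubled (positions 2,4,...): 3 9 1 9 2 0 3 9 9 → sum 45
  kept (positions 1,3,...): 9 0 3 9 4 3 4 7 8 8 → sum 55
Total = 100.
100 mod 10 = 0, so the number is valid.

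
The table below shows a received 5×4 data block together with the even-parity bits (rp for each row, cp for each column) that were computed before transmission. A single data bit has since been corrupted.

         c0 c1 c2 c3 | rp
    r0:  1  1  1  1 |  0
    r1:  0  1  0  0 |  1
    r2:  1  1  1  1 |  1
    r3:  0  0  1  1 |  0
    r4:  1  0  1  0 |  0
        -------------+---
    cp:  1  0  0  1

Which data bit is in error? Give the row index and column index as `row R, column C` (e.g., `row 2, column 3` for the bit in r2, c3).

Recompute each row's even parity and compare to rp:
  r0: data parity 0, sent rp 0 → ok
  r1: data parity 1, sent rp 1 → ok
  r2: data parity 0, sent rp 1 → mismatch
  r3: data parity 0, sent rp 0 → ok
  r4: data parity 0, sent rp 0 → ok
Recompute each column's even parity and compare to cp:
  c0: data parity 1, sent cp 1 → ok
  c1: data parity 1, sent cp 0 → mismatch
  c2: data parity 0, sent cp 0 → ok
  c3: data parity 1, sent cp 1 → ok
Exactly one row (r2) and one column (c1) fail → the flipped bit is at their intersection.

row 2, column 1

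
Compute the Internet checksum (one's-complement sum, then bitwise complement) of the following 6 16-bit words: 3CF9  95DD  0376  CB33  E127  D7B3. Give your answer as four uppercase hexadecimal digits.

One's-complement addition (fold any carry out of bit 15 back into bit 0):
  0x3CF9 + 0x95DD = 0x0D2D6
  0xD2D6 + 0x0376 = 0x0D64C
  0xD64C + 0xCB33 = 0x1A17F → wrap carry → 0xA180
  0xA180 + 0xE127 = 0x182A7 → wrap carry → 0x82A8
  0x82A8 + 0xD7B3 = 0x15A5B → wrap carry → 0x5A5C
One's-complement sum = 0x5A5C.
Checksum = ~0x5A5C & 0xFFFF = 0xA5A3.

A5A3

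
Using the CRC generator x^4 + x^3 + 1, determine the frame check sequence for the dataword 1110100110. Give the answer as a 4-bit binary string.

1001

Append 4 zeros: 11101001100000. Divide by 11001 (XOR where the leading bit is 1):
  pos 0: 11101 XOR 11001 = 00100
  pos 2: 10000 XOR 11001 = 01001
  pos 3: 10011 XOR 11001 = 01010
  pos 4: 10101 XOR 11001 = 01100
  pos 5: 11000 XOR 11001 = 00001
  pos 9: 10000 XOR 11001 = 01001
Remainder (last 4 bits) = 1001. This is the CRC / FCS.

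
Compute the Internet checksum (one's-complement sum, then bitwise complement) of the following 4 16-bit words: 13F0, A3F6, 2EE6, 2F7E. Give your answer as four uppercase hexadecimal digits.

E9B4

One's-complement addition (fold any carry out of bit 15 back into bit 0):
  0x13F0 + 0xA3F6 = 0x0B7E6
  0xB7E6 + 0x2EE6 = 0x0E6CC
  0xE6CC + 0x2F7E = 0x1164A → wrap carry → 0x164B
One's-complement sum = 0x164B.
Checksum = ~0x164B & 0xFFFF = 0xE9B4.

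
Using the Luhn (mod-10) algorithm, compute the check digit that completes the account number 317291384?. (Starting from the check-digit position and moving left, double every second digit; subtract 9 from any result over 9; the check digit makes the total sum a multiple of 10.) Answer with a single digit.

Partial digits right→left: 4 8 3 1 9 2 7 1 3
Double every second digit counting from the check-digit position (so the 1st, 3rd, 5th, ... of the partial from the right).
  doubled (with −9 where >9): 8 6 9 5 6 → sum 34
  kept as-is: 8 1 2 1 → sum 12
Total = 34 + 12 = 46.
Check digit = (10 − (46 mod 10)) mod 10 = 4.

4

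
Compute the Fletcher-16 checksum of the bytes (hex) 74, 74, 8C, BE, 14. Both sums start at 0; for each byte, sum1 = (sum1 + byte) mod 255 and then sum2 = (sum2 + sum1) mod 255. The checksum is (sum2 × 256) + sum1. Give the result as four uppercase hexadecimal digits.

Running sums (mod 255):
  after byte 0 (74): sum1=116, sum2=116
  after byte 1 (74): sum1=232, sum2=93
  after byte 2 (8C): sum1=117, sum2=210
  after byte 3 (BE): sum1=52, sum2=7
  after byte 4 (14): sum1=72, sum2=79
Checksum = sum2·256 + sum1 = 79·256 + 72 = 20296 = 0x4F48.

4F48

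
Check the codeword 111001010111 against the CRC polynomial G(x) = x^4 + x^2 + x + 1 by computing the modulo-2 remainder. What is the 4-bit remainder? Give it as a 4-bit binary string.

Modulo-2 division of 111001010111 by 10111:
  pos 0: 11100 XOR 10111 = 01011
  pos 1: 10111 XOR 10111 = 00000
  pos 7: 10111 XOR 10111 = 00000
Remainder = 0000 (zero — the frame passes the CRC check).

0000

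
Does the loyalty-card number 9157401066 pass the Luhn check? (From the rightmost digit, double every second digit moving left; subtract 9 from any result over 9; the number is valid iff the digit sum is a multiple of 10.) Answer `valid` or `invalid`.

invalid

From the right, keep odd positions and double even positions (subtract 9 from any doubled value over 9):
  doubled (positions 2,4,...): 3 2 8 1 9 → sum 23
  kept (positions 1,3,...): 6 0 0 7 1 → sum 14
Total = 37.
37 mod 10 = 7, so the number is invalid.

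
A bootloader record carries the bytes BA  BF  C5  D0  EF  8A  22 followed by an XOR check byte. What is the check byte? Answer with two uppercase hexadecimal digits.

XOR the bytes together:
  start with 0xBA
  0xBA ⊕ 0xBF = 0x05
  0x05 ⊕ 0xC5 = 0xC0
  0xC0 ⊕ 0xD0 = 0x10
  0x10 ⊕ 0xEF = 0xFF
  0xFF ⊕ 0x8A = 0x75
  0x75 ⊕ 0x22 = 0x57

57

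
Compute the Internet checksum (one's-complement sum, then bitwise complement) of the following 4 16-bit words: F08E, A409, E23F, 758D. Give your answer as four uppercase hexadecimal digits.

139A

One's-complement addition (fold any carry out of bit 15 back into bit 0):
  0xF08E + 0xA409 = 0x19497 → wrap carry → 0x9498
  0x9498 + 0xE23F = 0x176D7 → wrap carry → 0x76D8
  0x76D8 + 0x758D = 0x0EC65
One's-complement sum = 0xEC65.
Checksum = ~0xEC65 & 0xFFFF = 0x139A.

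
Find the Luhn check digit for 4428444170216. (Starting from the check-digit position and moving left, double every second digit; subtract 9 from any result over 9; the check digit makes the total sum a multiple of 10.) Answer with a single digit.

2

Partial digits right→left: 6 1 2 0 7 1 4 4 4 8 2 4 4
Double every second digit counting from the check-digit position (so the 1st, 3rd, 5th, ... of the partial from the right).
  doubled (with −9 where >9): 3 4 5 8 8 4 8 → sum 40
  kept as-is: 1 0 1 4 8 4 → sum 18
Total = 40 + 18 = 58.
Check digit = (10 − (58 mod 10)) mod 10 = 2.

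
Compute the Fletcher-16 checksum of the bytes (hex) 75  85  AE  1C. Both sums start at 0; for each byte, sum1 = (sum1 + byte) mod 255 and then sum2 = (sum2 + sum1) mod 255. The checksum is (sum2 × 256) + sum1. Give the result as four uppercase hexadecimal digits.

DFC5

Running sums (mod 255):
  after byte 0 (75): sum1=117, sum2=117
  after byte 1 (85): sum1=250, sum2=112
  after byte 2 (AE): sum1=169, sum2=26
  after byte 3 (1C): sum1=197, sum2=223
Checksum = sum2·256 + sum1 = 223·256 + 197 = 57285 = 0xDFC5.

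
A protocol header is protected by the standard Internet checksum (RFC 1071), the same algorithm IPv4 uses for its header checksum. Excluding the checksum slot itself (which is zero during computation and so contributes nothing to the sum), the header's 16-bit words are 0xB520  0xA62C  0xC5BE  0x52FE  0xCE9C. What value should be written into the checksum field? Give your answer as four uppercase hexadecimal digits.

BD58

One's-complement addition (fold any carry out of bit 15 back into bit 0):
  0xB520 + 0xA62C = 0x15B4C → wrap carry → 0x5B4D
  0x5B4D + 0xC5BE = 0x1210B → wrap carry → 0x210C
  0x210C + 0x52FE = 0x0740A
  0x740A + 0xCE9C = 0x142A6 → wrap carry → 0x42A7
One's-complement sum = 0x42A7.
Checksum = ~0x42A7 & 0xFFFF = 0xBD58.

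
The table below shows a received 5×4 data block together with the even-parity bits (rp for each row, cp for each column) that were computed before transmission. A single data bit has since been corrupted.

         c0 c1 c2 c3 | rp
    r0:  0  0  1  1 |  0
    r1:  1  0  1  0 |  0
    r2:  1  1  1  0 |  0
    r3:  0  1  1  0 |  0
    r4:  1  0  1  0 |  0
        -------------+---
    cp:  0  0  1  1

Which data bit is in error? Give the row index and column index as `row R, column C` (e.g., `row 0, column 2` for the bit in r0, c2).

Recompute each row's even parity and compare to rp:
  r0: data parity 0, sent rp 0 → ok
  r1: data parity 0, sent rp 0 → ok
  r2: data parity 1, sent rp 0 → mismatch
  r3: data parity 0, sent rp 0 → ok
  r4: data parity 0, sent rp 0 → ok
Recompute each column's even parity and compare to cp:
  c0: data parity 1, sent cp 0 → mismatch
  c1: data parity 0, sent cp 0 → ok
  c2: data parity 1, sent cp 1 → ok
  c3: data parity 1, sent cp 1 → ok
Exactly one row (r2) and one column (c0) fail → the flipped bit is at their intersection.

row 2, column 0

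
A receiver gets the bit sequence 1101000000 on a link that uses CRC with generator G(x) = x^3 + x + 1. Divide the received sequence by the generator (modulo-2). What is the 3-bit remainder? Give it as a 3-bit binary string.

011

Modulo-2 division of 1101000000 by 1011:
  pos 0: 1101 XOR 1011 = 0110
  pos 1: 1100 XOR 1011 = 0111
  pos 2: 1110 XOR 1011 = 0101
  pos 3: 1010 XOR 1011 = 0001
  pos 6: 1000 XOR 1011 = 0011
Remainder = 011 (nonzero — an error is detected).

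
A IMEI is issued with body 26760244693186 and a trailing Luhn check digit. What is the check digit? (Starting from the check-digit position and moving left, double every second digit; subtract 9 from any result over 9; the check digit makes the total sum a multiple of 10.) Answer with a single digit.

Partial digits right→left: 6 8 1 3 9 6 4 4 2 0 6 7 6 2
Double every second digit counting from the check-digit position (so the 1st, 3rd, 5th, ... of the partial from the right).
  doubled (with −9 where >9): 3 2 9 8 4 3 3 → sum 32
  kept as-is: 8 3 6 4 0 7 2 → sum 30
Total = 32 + 30 = 62.
Check digit = (10 − (62 mod 10)) mod 10 = 8.

8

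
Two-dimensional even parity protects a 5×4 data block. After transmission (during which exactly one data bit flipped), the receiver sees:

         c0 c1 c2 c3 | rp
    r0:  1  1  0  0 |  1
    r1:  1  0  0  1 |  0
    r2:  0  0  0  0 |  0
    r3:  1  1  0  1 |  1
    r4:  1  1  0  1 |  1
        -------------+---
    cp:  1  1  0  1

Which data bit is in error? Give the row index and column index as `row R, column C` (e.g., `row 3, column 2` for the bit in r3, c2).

Recompute each row's even parity and compare to rp:
  r0: data parity 0, sent rp 1 → mismatch
  r1: data parity 0, sent rp 0 → ok
  r2: data parity 0, sent rp 0 → ok
  r3: data parity 1, sent rp 1 → ok
  r4: data parity 1, sent rp 1 → ok
Recompute each column's even parity and compare to cp:
  c0: data parity 0, sent cp 1 → mismatch
  c1: data parity 1, sent cp 1 → ok
  c2: data parity 0, sent cp 0 → ok
  c3: data parity 1, sent cp 1 → ok
Exactly one row (r0) and one column (c0) fail → the flipped bit is at their intersection.

row 0, column 0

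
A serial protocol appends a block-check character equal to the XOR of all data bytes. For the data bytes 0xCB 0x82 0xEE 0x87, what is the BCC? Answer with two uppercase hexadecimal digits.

XOR the bytes together:
  start with 0xCB
  0xCB ⊕ 0x82 = 0x49
  0x49 ⊕ 0xEE = 0xA7
  0xA7 ⊕ 0x87 = 0x20

20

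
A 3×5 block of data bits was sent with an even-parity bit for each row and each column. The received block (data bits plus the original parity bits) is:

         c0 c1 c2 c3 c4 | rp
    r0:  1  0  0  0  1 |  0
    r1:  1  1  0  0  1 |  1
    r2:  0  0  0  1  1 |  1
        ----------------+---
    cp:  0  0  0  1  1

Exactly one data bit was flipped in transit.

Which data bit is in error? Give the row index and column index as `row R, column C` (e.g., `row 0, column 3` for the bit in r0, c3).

row 2, column 1

Recompute each row's even parity and compare to rp:
  r0: data parity 0, sent rp 0 → ok
  r1: data parity 1, sent rp 1 → ok
  r2: data parity 0, sent rp 1 → mismatch
Recompute each column's even parity and compare to cp:
  c0: data parity 0, sent cp 0 → ok
  c1: data parity 1, sent cp 0 → mismatch
  c2: data parity 0, sent cp 0 → ok
  c3: data parity 1, sent cp 1 → ok
  c4: data parity 1, sent cp 1 → ok
Exactly one row (r2) and one column (c1) fail → the flipped bit is at their intersection.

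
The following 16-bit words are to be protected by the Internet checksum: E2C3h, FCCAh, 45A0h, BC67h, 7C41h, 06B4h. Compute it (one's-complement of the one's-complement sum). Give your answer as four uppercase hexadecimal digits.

One's-complement addition (fold any carry out of bit 15 back into bit 0):
  0xE2C3 + 0xFCCA = 0x1DF8D → wrap carry → 0xDF8E
  0xDF8E + 0x45A0 = 0x1252E → wrap carry → 0x252F
  0x252F + 0xBC67 = 0x0E196
  0xE196 + 0x7C41 = 0x15DD7 → wrap carry → 0x5DD8
  0x5DD8 + 0x06B4 = 0x0648C
One's-complement sum = 0x648C.
Checksum = ~0x648C & 0xFFFF = 0x9B73.

9B73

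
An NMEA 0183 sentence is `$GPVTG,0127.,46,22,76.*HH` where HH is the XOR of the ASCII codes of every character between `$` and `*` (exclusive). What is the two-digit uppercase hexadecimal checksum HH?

XOR the ASCII codes of the payload characters:
  'G' = 0x47 → acc = 0x47
  'P' = 0x50 → acc = 0x17
  'V' = 0x56 → acc = 0x41
  'T' = 0x54 → acc = 0x15
  'G' = 0x47 → acc = 0x52
  ',' = 0x2C → acc = 0x7E
  '0' = 0x30 → acc = 0x4E
  '1' = 0x31 → acc = 0x7F
  '2' = 0x32 → acc = 0x4D
  '7' = 0x37 → acc = 0x7A
  '.' = 0x2E → acc = 0x54
  ',' = 0x2C → acc = 0x78
  '4' = 0x34 → acc = 0x4C
  '6' = 0x36 → acc = 0x7A
  ',' = 0x2C → acc = 0x56
  '2' = 0x32 → acc = 0x64
  '2' = 0x32 → acc = 0x56
  ',' = 0x2C → acc = 0x7A
  '7' = 0x37 → acc = 0x4D
  '6' = 0x36 → acc = 0x7B
  '.' = 0x2E → acc = 0x55
Checksum = 0x55.

55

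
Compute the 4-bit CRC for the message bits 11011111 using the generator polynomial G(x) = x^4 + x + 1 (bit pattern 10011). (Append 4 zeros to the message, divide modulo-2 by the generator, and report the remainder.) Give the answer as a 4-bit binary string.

Append 4 zeros: 110111110000. Divide by 10011 (XOR where the leading bit is 1):
  pos 0: 11011 XOR 10011 = 01000
  pos 1: 10001 XOR 10011 = 00010
  pos 4: 10110 XOR 10011 = 00101
  pos 6: 10100 XOR 10011 = 00111
Remainder (last 4 bits) = 1110. This is the CRC / FCS.

1110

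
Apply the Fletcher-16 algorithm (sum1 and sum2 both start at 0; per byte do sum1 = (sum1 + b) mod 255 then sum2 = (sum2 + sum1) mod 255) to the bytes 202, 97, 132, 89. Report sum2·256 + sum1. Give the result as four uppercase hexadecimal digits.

Running sums (mod 255):
  after byte 0 (202): sum1=202, sum2=202
  after byte 1 (97): sum1=44, sum2=246
  after byte 2 (132): sum1=176, sum2=167
  after byte 3 (89): sum1=10, sum2=177
Checksum = sum2·256 + sum1 = 177·256 + 10 = 45322 = 0xB10A.

B10A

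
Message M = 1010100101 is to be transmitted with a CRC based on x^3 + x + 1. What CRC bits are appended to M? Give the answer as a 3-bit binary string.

Append 3 zeros: 1010100101000. Divide by 1011 (XOR where the leading bit is 1):
  pos 0: 1010 XOR 1011 = 0001
  pos 3: 1100 XOR 1011 = 0111
  pos 4: 1111 XOR 1011 = 0100
  pos 5: 1000 XOR 1011 = 0011
  pos 7: 1110 XOR 1011 = 0101
  pos 8: 1010 XOR 1011 = 0001
Remainder (last 3 bits) = 010. This is the CRC / FCS.

010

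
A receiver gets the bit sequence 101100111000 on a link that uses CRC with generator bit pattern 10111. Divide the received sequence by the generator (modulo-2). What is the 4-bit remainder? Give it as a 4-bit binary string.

Modulo-2 division of 101100111000 by 10111:
  pos 0: 10110 XOR 10111 = 00001
  pos 4: 10111 XOR 10111 = 00000
Remainder = 0000 (zero — the frame passes the CRC check).

0000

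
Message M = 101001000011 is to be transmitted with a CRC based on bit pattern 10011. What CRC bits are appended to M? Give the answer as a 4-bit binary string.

Append 4 zeros: 1010010000110000. Divide by 10011 (XOR where the leading bit is 1):
  pos 0: 10100 XOR 10011 = 00111
  pos 2: 11110 XOR 10011 = 01101
  pos 3: 11010 XOR 10011 = 01001
  pos 4: 10010 XOR 10011 = 00001
  pos 8: 10110 XOR 10011 = 00101
  pos 10: 10100 XOR 10011 = 00111
Remainder (last 4 bits) = 1110. This is the CRC / FCS.

1110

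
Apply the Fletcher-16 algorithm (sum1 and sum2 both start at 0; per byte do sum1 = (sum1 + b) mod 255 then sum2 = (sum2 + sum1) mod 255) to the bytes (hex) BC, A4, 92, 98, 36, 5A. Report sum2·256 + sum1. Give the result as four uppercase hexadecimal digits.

Running sums (mod 255):
  after byte 0 (BC): sum1=188, sum2=188
  after byte 1 (A4): sum1=97, sum2=30
  after byte 2 (92): sum1=243, sum2=18
  after byte 3 (98): sum1=140, sum2=158
  after byte 4 (36): sum1=194, sum2=97
  after byte 5 (5A): sum1=29, sum2=126
Checksum = sum2·256 + sum1 = 126·256 + 29 = 32285 = 0x7E1D.

7E1D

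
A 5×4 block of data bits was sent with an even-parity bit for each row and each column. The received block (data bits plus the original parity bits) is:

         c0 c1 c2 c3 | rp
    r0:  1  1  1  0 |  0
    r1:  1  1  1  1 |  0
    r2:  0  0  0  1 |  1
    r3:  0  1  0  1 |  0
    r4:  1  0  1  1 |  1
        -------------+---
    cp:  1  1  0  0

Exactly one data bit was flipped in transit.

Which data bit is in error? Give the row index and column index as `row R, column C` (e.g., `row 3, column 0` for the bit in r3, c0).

row 0, column 2

Recompute each row's even parity and compare to rp:
  r0: data parity 1, sent rp 0 → mismatch
  r1: data parity 0, sent rp 0 → ok
  r2: data parity 1, sent rp 1 → ok
  r3: data parity 0, sent rp 0 → ok
  r4: data parity 1, sent rp 1 → ok
Recompute each column's even parity and compare to cp:
  c0: data parity 1, sent cp 1 → ok
  c1: data parity 1, sent cp 1 → ok
  c2: data parity 1, sent cp 0 → mismatch
  c3: data parity 0, sent cp 0 → ok
Exactly one row (r0) and one column (c2) fail → the flipped bit is at their intersection.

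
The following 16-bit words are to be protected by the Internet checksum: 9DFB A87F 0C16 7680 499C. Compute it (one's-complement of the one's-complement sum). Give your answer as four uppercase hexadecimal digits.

ED51

One's-complement addition (fold any carry out of bit 15 back into bit 0):
  0x9DFB + 0xA87F = 0x1467A → wrap carry → 0x467B
  0x467B + 0x0C16 = 0x05291
  0x5291 + 0x7680 = 0x0C911
  0xC911 + 0x499C = 0x112AD → wrap carry → 0x12AE
One's-complement sum = 0x12AE.
Checksum = ~0x12AE & 0xFFFF = 0xED51.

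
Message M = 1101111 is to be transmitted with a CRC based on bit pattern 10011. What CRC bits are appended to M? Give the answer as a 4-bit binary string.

Append 4 zeros: 11011110000. Divide by 10011 (XOR where the leading bit is 1):
  pos 0: 11011 XOR 10011 = 01000
  pos 1: 10001 XOR 10011 = 00010
  pos 4: 10100 XOR 10011 = 00111
  pos 6: 11100 XOR 10011 = 01111
Remainder (last 4 bits) = 1111. This is the CRC / FCS.

1111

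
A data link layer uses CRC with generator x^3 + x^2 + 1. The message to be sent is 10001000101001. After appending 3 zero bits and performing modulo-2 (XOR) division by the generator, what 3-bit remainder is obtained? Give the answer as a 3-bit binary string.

110

Append 3 zeros: 10001000101001000. Divide by 1101 (XOR where the leading bit is 1):
  pos 0: 1000 XOR 1101 = 0101
  pos 1: 1011 XOR 1101 = 0110
  pos 2: 1100 XOR 1101 = 0001
  pos 5: 1001 XOR 1101 = 0100
  pos 6: 1000 XOR 1101 = 0101
  pos 7: 1011 XOR 1101 = 0110
  pos 8: 1100 XOR 1101 = 0001
  pos 11: 1010 XOR 1101 = 0111
  pos 12: 1110 XOR 1101 = 0011
Remainder (last 3 bits) = 110. This is the CRC / FCS.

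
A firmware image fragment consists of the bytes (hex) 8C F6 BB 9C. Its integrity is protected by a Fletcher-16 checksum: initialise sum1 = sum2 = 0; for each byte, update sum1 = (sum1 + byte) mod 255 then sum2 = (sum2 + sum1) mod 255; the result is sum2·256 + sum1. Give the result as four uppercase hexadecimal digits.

Running sums (mod 255):
  after byte 0 (8C): sum1=140, sum2=140
  after byte 1 (F6): sum1=131, sum2=16
  after byte 2 (BB): sum1=63, sum2=79
  after byte 3 (9C): sum1=219, sum2=43
Checksum = sum2·256 + sum1 = 43·256 + 219 = 11227 = 0x2BDB.

2BDB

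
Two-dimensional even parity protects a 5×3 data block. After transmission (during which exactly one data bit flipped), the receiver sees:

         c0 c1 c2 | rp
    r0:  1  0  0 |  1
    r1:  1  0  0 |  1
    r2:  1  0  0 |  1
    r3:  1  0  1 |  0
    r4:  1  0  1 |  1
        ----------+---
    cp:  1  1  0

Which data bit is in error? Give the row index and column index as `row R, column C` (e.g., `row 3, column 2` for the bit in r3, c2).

row 4, column 1

Recompute each row's even parity and compare to rp:
  r0: data parity 1, sent rp 1 → ok
  r1: data parity 1, sent rp 1 → ok
  r2: data parity 1, sent rp 1 → ok
  r3: data parity 0, sent rp 0 → ok
  r4: data parity 0, sent rp 1 → mismatch
Recompute each column's even parity and compare to cp:
  c0: data parity 1, sent cp 1 → ok
  c1: data parity 0, sent cp 1 → mismatch
  c2: data parity 0, sent cp 0 → ok
Exactly one row (r4) and one column (c1) fail → the flipped bit is at their intersection.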